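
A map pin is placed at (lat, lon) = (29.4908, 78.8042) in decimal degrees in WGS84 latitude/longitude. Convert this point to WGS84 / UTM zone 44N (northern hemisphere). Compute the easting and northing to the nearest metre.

Zone 44 central meridian λ₀ = 6×44 − 183 = 81°; Δλ = -2.1958°.
Transverse Mercator on WGS84 with k₀ = 0.9996 gives E = 287120.314 m, N = 3264372.790 m.

E 287120 m, N 3264373 m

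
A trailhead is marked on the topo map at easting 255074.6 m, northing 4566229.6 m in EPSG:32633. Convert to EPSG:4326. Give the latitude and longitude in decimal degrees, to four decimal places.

Zone 33N: λ₀ = 15°, k₀ = 0.9996, false easting 500000 m.
Meridian distance M = (N − FN)/k₀ = 4568056.8 m.
Inverse transverse Mercator on WGS84 gives φ = 41.21040002°, λ = 12.07860048°.

lat 41.2104°, lon 12.0786°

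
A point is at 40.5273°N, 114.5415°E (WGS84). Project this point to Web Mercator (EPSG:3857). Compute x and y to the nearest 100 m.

Web Mercator is spherical with R = a = 6378137 m.
x = R·λ = 6378137 × 1.999126305 = 12750701.455 m.
y = R·ln tan(π/4 + φ/2) = 6378137 × 0.774970272 = 4942866.568 m.

x 12750700 m, y 4942900 m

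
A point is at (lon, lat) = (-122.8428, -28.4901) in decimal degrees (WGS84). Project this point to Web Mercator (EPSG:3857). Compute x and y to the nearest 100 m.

x -13674800 m, y -3310900 m

Web Mercator is spherical with R = a = 6378137 m.
x = R·λ = 6378137 × -2.144011322 = -13674797.944 m.
y = R·ln tan(π/4 + φ/2) = 6378137 × -0.519102347 = -3310905.889 m.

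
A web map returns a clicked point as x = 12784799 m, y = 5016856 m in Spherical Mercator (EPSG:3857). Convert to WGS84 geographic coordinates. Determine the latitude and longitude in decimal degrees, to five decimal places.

lat 41.03060°, lon 114.84780°

R = 6378137 m. λ = x/R = 114.84780346°.
φ = 2·arctan(exp(y/R)) − 90° = 2·arctan(2.19585) − 90° = 41.03059861°.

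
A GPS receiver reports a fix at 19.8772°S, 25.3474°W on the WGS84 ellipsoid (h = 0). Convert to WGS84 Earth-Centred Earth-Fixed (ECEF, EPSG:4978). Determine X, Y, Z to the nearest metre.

X 5422799 m, Y -2568836 m, Z -2154917 m

WGS84: a = 6378137 m, e² = 0.006694380; N(φ) = a/√(1−e²sin²φ) = 6380606.437 m.
X = (N+h)·cosφ·cosλ = 5422798.942 m; Y = (N+h)·cosφ·sinλ = -2568836.083 m; Z = (N(1−e²)+h)·sinφ = -2154917.265 m.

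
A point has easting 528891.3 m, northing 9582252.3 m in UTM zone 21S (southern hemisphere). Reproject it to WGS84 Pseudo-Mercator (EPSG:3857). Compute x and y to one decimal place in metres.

x -6316245.6 m, y -421026.4 m

Unproject from UTM 21S (λ₀ = -57°) → φ = -3.77940037°, λ = -56.73979997°.
Web Mercator (R = 6378137 m): x = -6316245.641 m, y = -421026.358 m.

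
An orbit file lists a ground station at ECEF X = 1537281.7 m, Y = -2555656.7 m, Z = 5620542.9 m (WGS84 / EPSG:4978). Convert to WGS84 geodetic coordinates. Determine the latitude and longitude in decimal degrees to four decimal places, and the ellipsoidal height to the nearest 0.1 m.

λ = atan2(Y, X) = -58.97219921°; p = √(X²+Y²) = 2982384.3 m.
Bowring's method on WGS84 (a = 6378137 m, b = 6356752.314 m) gives φ = 62.20760032°, h = 1359.622 m.

lat 62.2076°, lon -58.9722°, h 1359.6 m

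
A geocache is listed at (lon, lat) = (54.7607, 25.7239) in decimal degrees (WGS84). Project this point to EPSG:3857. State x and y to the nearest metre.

x 6095933 m, y 2964925 m

Web Mercator is spherical with R = a = 6378137 m.
x = R·λ = 6378137 × 0.955754516 = 6095933.239 m.
y = R·ln tan(π/4 + φ/2) = 6378137 × 0.464857492 = 2964924.767 m.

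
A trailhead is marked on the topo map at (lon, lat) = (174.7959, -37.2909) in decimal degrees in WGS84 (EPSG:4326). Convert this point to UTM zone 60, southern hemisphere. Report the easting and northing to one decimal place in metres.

E 304624.5 m, N 5870578.9 m

Zone 60 central meridian λ₀ = 6×60 − 183 = 177°; Δλ = -2.2041°.
Transverse Mercator on WGS84 with k₀ = 0.9996 gives E = 304624.547 m, N = 5870578.925 m.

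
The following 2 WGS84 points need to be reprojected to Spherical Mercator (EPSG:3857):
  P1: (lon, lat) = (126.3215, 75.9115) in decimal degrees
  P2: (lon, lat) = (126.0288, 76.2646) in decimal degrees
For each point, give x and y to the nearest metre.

Web Mercator: x = R·λ, y = R·ln tan(π/4+φ/2), R = 6378137 m.
P1 (75.9115°, 126.3215°) → (14062045.056, 13336422.435) m.
P2 (76.2646°, 126.0288°) → (14029461.841, 13499916.679) m.

P1: x 14062045 m, y 13336422 m; P2: x 14029462 m, y 13499917 m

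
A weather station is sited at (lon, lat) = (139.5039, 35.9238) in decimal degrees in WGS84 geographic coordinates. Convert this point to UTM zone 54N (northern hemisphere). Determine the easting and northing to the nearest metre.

Zone 54 central meridian λ₀ = 6×54 − 183 = 141°; Δλ = -1.4961°.
Transverse Mercator on WGS84 with k₀ = 0.9996 gives E = 365025.644 m, N = 3976530.858 m.

E 365026 m, N 3976531 m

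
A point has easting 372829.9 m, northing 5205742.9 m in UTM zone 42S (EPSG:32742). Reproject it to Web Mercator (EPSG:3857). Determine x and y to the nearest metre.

x 7506540 m, y -5356279 m

Unproject from UTM 42S (λ₀ = 69°) → φ = -43.29040013°, λ = 67.43239980°.
Web Mercator (R = 6378137 m): x = 7506540.409 m, y = -5356278.686 m.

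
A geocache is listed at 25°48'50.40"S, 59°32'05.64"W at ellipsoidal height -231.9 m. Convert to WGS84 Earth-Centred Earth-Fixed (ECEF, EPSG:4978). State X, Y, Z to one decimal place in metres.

X 2912851.4 m, Y -4951935.4 m, Z -2760425.5 m

WGS84: a = 6378137 m, e² = 0.006694380; N(φ) = a/√(1−e²sin²φ) = 6382188.974 m.
X = (N+h)·cosφ·cosλ = 2912851.434 m; Y = (N+h)·cosφ·sinλ = -4951935.427 m; Z = (N(1−e²)+h)·sinφ = -2760425.514 m.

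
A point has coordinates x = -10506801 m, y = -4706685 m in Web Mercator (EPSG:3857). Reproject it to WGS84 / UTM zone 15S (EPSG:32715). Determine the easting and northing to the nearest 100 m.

Web Mercator inverse (R = 6378137 m) → φ = -38.89529809°, λ = -94.38419926°.
UTM 15S forward: E = 379960.814 m, N = 5693931.641 m.

E 380000 m, N 5693900 m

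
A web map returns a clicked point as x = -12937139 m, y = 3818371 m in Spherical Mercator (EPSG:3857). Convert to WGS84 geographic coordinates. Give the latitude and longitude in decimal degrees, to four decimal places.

R = 6378137 m. λ = x/R = -116.21629696°.
φ = 2·arctan(exp(y/R)) − 90° = 2·arctan(1.81969) − 90° = 32.41849625°.

lat 32.4185°, lon -116.2163°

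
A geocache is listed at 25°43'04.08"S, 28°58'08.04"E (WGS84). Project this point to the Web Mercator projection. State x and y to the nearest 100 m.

x 3224800 m, y -2964200 m

Web Mercator is spherical with R = a = 6378137 m.
x = R·λ = 6378137 × 0.505602686 = 3224803.197 m.
y = R·ln tan(π/4 + φ/2) = 6378137 × -0.464739318 = -2964171.038 m.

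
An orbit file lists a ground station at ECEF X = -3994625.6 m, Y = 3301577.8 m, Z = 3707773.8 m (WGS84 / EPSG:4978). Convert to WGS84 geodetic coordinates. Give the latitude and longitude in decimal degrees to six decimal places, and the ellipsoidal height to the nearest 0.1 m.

lat 35.764200°, lon 140.426100°, h 1335.4 m

λ = atan2(Y, X) = 140.42610021°; p = √(X²+Y²) = 5182417.4 m.
Bowring's method on WGS84 (a = 6378137 m, b = 6356752.314 m) gives φ = 35.76420029°, h = 1335.432 m.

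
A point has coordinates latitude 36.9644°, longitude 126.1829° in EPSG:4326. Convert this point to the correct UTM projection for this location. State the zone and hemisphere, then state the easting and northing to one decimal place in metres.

Longitude 126.1829° lies in the 6° band [126°, 132°), giving zone 52; latitude is north of the equator, so 52N.
Zone 52 central meridian λ₀ = 6×52 − 183 = 129°; Δλ = -2.8171°.
Transverse Mercator on WGS84 with k₀ = 0.9996 gives E = 249200.490 m, N = 4094632.373 m.

Zone 52N: E 249200.5 m, N 4094632.4 m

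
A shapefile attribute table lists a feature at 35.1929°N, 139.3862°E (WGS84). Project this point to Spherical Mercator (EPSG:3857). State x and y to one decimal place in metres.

x 15516400.8 m, y 4190126.5 m

Web Mercator is spherical with R = a = 6378137 m.
x = R·λ = 6378137 × 2.432748122 = 15516400.808 m.
y = R·ln tan(π/4 + φ/2) = 6378137 × 0.656951470 = 4190126.481 m.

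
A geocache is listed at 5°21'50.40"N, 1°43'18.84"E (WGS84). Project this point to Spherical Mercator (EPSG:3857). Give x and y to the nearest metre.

Web Mercator is spherical with R = a = 6378137 m.
x = R·λ = 6378137 × 0.030052824 = 191681.031 m.
y = R·ln tan(π/4 + φ/2) = 6378137 × 0.093756518 = 597991.915 m.

x 191681 m, y 597992 m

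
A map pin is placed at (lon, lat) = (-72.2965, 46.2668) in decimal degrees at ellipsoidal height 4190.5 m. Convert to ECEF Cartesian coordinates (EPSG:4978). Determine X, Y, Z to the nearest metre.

X 1344034 m, Y -4210526 m, Z 4588826 m

WGS84: a = 6378137 m, e² = 0.006694380; N(φ) = a/√(1−e²sin²φ) = 6389312.587 m.
X = (N+h)·cosφ·cosλ = 1344033.620 m; Y = (N+h)·cosφ·sinλ = -4210525.865 m; Z = (N(1−e²)+h)·sinφ = 4588826.410 m.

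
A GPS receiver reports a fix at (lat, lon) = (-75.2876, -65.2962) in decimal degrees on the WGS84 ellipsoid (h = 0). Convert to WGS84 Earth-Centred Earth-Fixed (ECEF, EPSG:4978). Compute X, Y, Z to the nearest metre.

WGS84: a = 6378137 m, e² = 0.006694380; N(φ) = a/√(1−e²sin²φ) = 6398203.149 m.
X = (N+h)·cosφ·cosλ = 679104.417 m; Y = (N+h)·cosφ·sinλ = -1476220.992 m; Z = (N(1−e²)+h)·sinφ = -6146996.395 m.

X 679104 m, Y -1476221 m, Z -6146996 m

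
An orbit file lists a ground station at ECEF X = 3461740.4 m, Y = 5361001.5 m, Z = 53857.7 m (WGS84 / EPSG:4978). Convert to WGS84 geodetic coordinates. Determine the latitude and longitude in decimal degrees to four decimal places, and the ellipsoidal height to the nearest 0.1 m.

lat 0.4868°, lon 57.1486°, h 3626.4 m

λ = atan2(Y, X) = 57.14860024°; p = √(X²+Y²) = 6381534.6 m.
Bowring's method on WGS84 (a = 6378137 m, b = 6356752.314 m) gives φ = 0.48679970°, h = 3626.382 m.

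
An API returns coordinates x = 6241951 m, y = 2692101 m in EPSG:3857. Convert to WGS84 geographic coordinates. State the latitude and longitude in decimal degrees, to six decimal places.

R = 6378137 m. λ = x/R = 56.07239986°.
φ = 2·arctan(exp(y/R)) − 90° = 2·arctan(1.52513) − 90° = 23.49590380°.

lat 23.495904°, lon 56.072400°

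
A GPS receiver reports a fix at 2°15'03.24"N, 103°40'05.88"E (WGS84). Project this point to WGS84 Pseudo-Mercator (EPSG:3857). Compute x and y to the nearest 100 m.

x 11540300 m, y 250600 m

Web Mercator is spherical with R = a = 6378137 m.
x = R·λ = 6378137 × 1.809353165 = 11540302.367 m.
y = R·ln tan(π/4 + φ/2) = 6378137 × 0.039295725 = 250633.520 m.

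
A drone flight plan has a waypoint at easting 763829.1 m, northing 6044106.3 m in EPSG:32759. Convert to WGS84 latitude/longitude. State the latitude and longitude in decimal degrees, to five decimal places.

lat -35.71170°, lon 173.91630°

Zone 59S: λ₀ = 171°, k₀ = 0.9996, false easting 500000 m, false northing 10000000 m.
Meridian distance M = (N − FN)/k₀ = -3957476.7 m.
Inverse transverse Mercator on WGS84 gives φ = -35.71169985°, λ = 173.91629991°.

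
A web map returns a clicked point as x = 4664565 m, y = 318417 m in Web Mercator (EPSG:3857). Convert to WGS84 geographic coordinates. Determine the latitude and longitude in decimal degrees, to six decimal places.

R = 6378137 m. λ = x/R = 41.90250033°.
φ = 2·arctan(exp(y/R)) − 90° = 2·arctan(1.05119) − 90° = 2.85920115°.

lat 2.859201°, lon 41.902500°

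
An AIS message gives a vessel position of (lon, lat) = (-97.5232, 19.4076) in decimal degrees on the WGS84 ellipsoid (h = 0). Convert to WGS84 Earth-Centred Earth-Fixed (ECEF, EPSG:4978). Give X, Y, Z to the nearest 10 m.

WGS84: a = 6378137 m, e² = 0.006694380; N(φ) = a/√(1−e²sin²φ) = 6380495.521 m.
X = (N+h)·cosφ·cosλ = -787915.531 m; Y = (N+h)·cosφ·sinλ = -5966143.850 m; Z = (N(1−e²)+h)·sinφ = 2105957.788 m.

X -787920 m, Y -5966140 m, Z 2105960 m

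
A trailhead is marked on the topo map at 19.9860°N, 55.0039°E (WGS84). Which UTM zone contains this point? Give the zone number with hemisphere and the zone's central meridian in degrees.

Zone 40N, central meridian 57°

UTM zone = ⌊(λ + 180)/6⌋ + 1; 55.0039° ∈ [54°, 60°) → zone 40.
Hemisphere: N (φ ≥ 0).
Central meridian λ₀ = 6×40 − 183 = 57°.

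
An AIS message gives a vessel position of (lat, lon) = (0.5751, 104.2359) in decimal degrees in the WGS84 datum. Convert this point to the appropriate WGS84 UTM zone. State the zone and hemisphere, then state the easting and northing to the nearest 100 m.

Zone 48N: E 415000 m, N 63600 m

Longitude 104.2359° lies in the 6° band [102°, 108°), giving zone 48; latitude is north of the equator, so 48N.
Zone 48 central meridian λ₀ = 6×48 − 183 = 105°; Δλ = -0.7641°.
Transverse Mercator on WGS84 with k₀ = 0.9996 gives E = 414976.518 m, N = 63571.542 m.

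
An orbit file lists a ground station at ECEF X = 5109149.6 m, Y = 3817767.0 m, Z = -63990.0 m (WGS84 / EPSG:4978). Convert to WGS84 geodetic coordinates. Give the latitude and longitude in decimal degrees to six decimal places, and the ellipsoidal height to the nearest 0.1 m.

λ = atan2(Y, X) = 36.76859979°; p = √(X²+Y²) = 6377989.8 m.
Bowring's method on WGS84 (a = 6378137 m, b = 6356752.314 m) gives φ = -0.57869959°, h = 176.007 m.

lat -0.578700°, lon 36.768600°, h 176.0 m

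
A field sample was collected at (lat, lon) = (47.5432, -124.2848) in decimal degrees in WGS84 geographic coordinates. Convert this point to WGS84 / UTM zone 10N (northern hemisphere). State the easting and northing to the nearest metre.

Zone 10 central meridian λ₀ = 6×10 − 183 = -123°; Δλ = -1.2848°.
Transverse Mercator on WGS84 with k₀ = 0.9996 gives E = 403317.415 m, N = 5266330.660 m.

E 403317 m, N 5266331 m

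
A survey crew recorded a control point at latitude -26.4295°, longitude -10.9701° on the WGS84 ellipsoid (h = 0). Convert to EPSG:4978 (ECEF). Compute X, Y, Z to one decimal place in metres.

X 5610864.7 m, Y -1087603.2 m, Z -2821752.4 m

WGS84: a = 6378137 m, e² = 0.006694380; N(φ) = a/√(1−e²sin²φ) = 6382370.645 m.
X = (N+h)·cosφ·cosλ = 5610864.697 m; Y = (N+h)·cosφ·sinλ = -1087603.241 m; Z = (N(1−e²)+h)·sinφ = -2821752.351 m.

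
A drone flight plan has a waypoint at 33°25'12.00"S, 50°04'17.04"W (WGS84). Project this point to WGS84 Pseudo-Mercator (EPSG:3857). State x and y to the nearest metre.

x -5573923 m, y -3951186 m

Web Mercator is spherical with R = a = 6378137 m.
x = R·λ = 6378137 × -0.873910791 = -5573922.751 m.
y = R·ln tan(π/4 + φ/2) = 6378137 × -0.619488975 = -3951185.555 m.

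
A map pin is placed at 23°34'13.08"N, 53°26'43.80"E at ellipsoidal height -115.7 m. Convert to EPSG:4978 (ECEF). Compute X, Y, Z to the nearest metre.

WGS84: a = 6378137 m, e² = 0.006694380; N(φ) = a/√(1−e²sin²φ) = 6381553.405 m.
X = (N+h)·cosφ·cosλ = 3483610.205 m; Y = (N+h)·cosφ·sinλ = 4698475.576 m; Z = (N(1−e²)+h)·sinφ = 2534687.999 m.

X 3483610 m, Y 4698476 m, Z 2534688 m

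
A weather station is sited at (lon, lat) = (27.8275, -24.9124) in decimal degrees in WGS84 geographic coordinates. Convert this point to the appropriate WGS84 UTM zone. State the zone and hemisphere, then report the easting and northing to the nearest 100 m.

Zone 35S: E 583600 m, N 7244500 m

Longitude 27.8275° lies in the 6° band [24°, 30°), giving zone 35; latitude is south of the equator, so 35S.
Zone 35 central meridian λ₀ = 6×35 − 183 = 27°; Δλ = +0.8275°.
Transverse Mercator on WGS84 with k₀ = 0.9996 gives E = 583563.780 m, N = 7244497.819 m.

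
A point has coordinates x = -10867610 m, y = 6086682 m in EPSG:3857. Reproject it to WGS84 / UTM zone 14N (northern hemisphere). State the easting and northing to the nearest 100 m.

E 602800 m, N 5303700 m

Web Mercator inverse (R = 6378137 m) → φ = 47.87860053°, λ = -97.62540165°.
UTM 14N forward: E = 602778.215 m, N = 5303721.871 m.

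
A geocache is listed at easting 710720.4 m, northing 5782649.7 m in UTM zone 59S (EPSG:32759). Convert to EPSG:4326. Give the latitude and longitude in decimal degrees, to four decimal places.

lat -38.0794°, lon 173.4025°

Zone 59S: λ₀ = 171°, k₀ = 0.9996, false easting 500000 m, false northing 10000000 m.
Meridian distance M = (N − FN)/k₀ = -4219037.9 m.
Inverse transverse Mercator on WGS84 gives φ = -38.07939965°, λ = 173.40250031°.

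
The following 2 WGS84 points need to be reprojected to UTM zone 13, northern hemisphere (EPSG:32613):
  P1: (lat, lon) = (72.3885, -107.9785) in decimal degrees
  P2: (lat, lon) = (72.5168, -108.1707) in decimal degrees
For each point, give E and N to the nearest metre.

P1: E 399452 m, N 8034759 m; P2: E 393724 m, N 8049384 m

UTM zone 13N: λ₀ = -105°, k₀ = 0.9996.
P1 (72.3885°, -107.9785°) → (399452.079, 8034758.929) m.
P2 (72.5168°, -108.1707°) → (393724.014, 8049384.353) m.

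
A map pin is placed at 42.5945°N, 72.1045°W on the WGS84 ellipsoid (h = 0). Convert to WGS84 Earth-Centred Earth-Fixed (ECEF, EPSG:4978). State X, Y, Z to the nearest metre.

WGS84: a = 6378137 m, e² = 0.006694380; N(φ) = a/√(1−e²sin²φ) = 6387938.712 m.
X = (N+h)·cosφ·cosλ = 1445010.893 m; Y = (N+h)·cosφ·sinλ = -4475041.492 m; Z = (N(1−e²)+h)·sinφ = 4294448.396 m.

X 1445011 m, Y -4475041 m, Z 4294448 m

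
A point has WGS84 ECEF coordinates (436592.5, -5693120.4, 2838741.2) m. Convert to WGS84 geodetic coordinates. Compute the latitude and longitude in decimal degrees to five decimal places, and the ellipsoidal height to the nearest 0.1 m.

λ = atan2(Y, X) = -85.61469975°; p = √(X²+Y²) = 5709836.5 m.
Bowring's method on WGS84 (a = 6378137 m, b = 6356752.314 m) gives φ = 26.58869993°, h = 2691.422 m.

lat 26.58870°, lon -85.61470°, h 2691.4 m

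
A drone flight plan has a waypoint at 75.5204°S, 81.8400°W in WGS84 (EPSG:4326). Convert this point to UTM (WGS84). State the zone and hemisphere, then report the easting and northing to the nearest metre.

Zone 17S: E 476556 m, N 1618162 m

Longitude -81.8400° lies in the 6° band [-84°, -78°), giving zone 17; latitude is south of the equator, so 17S.
Zone 17 central meridian λ₀ = 6×17 − 183 = -81°; Δλ = -0.8400°.
Transverse Mercator on WGS84 with k₀ = 0.9996 gives E = 476556.011 m, N = 1618162.499 m.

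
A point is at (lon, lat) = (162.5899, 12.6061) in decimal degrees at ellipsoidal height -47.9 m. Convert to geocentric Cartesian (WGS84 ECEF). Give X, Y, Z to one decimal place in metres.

WGS84: a = 6378137 m, e² = 0.006694380; N(φ) = a/√(1−e²sin²φ) = 6379154.127 m.
X = (N+h)·cosφ·cosλ = -5940131.261 m; Y = (N+h)·cosφ·sinλ = 1862674.313 m; Z = (N(1−e²)+h)·sinφ = 1382901.567 m.

X -5940131.3 m, Y 1862674.3 m, Z 1382901.6 m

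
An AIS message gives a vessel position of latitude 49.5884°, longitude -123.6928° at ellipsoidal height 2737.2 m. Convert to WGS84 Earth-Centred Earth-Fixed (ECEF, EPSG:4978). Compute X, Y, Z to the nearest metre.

WGS84: a = 6378137 m, e² = 0.006694380; N(φ) = a/√(1−e²sin²φ) = 6390549.933 m.
X = (N+h)·cosφ·cosλ = -2299176.143 m; Y = (N+h)·cosφ·sinλ = -3448407.880 m; Z = (N(1−e²)+h)·sinφ = 4835320.473 m.

X -2299176 m, Y -3448408 m, Z 4835320 m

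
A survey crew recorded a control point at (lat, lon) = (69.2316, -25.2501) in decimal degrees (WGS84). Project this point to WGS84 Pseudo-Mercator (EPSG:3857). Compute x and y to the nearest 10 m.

Web Mercator is spherical with R = a = 6378137 m.
x = R·λ = 6378137 × -0.440697381 = -2810828.274 m.
y = R·ln tan(π/4 + φ/2) = 6378137 × 1.696907715 = 10823109.880 m.

x -2810830 m, y 10823110 m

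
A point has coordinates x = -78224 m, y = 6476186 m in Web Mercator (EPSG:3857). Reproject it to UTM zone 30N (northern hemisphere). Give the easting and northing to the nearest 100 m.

Web Mercator inverse (R = 6378137 m) → φ = 50.17239891°, λ = -0.70269815°.
UTM 30N forward: E = 664043.552 m, N = 5560325.349 m.

E 664000 m, N 5560300 m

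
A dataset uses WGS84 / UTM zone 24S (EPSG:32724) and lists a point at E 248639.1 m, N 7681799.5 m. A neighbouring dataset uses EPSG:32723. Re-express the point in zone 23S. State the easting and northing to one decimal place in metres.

UTM 24S → geographic: φ = -20.94719999°, λ = -41.41720045°.
UTM 23S (λ₀ = -45°) forward: E = 872668.926 m, N = 7679526.481 m.

E 872668.9 m, N 7679526.5 m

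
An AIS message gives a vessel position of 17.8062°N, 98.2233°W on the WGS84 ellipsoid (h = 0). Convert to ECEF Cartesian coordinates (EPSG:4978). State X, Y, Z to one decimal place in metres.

WGS84: a = 6378137 m, e² = 0.006694380; N(φ) = a/√(1−e²sin²φ) = 6380134.323 m.
X = (N+h)·cosφ·cosλ = -868844.731 m; Y = (N+h)·cosφ·sinλ = -6012045.194 m; Z = (N(1−e²)+h)·sinφ = 1937973.478 m.

X -868844.7 m, Y -6012045.2 m, Z 1937973.5 m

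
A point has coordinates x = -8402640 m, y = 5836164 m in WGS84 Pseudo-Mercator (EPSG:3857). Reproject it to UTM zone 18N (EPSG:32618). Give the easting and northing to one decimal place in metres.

Web Mercator inverse (R = 6378137 m) → φ = 46.34720055°, λ = -75.48219939°.
UTM 18N forward: E = 462896.434 m, N = 5132738.000 m.

E 462896.4 m, N 5132738.0 m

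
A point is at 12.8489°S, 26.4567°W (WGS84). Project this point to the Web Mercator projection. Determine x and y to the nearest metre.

x -2945146 m, y -1442475 m

Web Mercator is spherical with R = a = 6378137 m.
x = R·λ = 6378137 × -0.461756524 = -2945146.372 m.
y = R·ln tan(π/4 + φ/2) = 6378137 × -0.226159251 = -1442474.685 m.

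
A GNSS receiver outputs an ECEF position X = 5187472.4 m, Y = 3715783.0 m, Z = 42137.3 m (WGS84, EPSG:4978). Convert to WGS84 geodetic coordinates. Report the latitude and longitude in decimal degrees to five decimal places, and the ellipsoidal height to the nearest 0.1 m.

λ = atan2(Y, X) = 35.61399979°; p = √(X²+Y²) = 6380980.6 m.
Bowring's method on WGS84 (a = 6378137 m, b = 6356752.314 m) gives φ = 0.38090025°, h = 2983.647 m.

lat 0.38090°, lon 35.61400°, h 2983.6 m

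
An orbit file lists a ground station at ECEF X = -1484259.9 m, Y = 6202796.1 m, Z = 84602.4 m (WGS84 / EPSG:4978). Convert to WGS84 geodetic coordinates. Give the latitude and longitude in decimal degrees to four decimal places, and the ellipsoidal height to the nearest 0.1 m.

lat 0.7651°, lon 103.4572°, h 335.6 m

λ = atan2(Y, X) = 103.45719992°; p = √(X²+Y²) = 6377907.7 m.
Bowring's method on WGS84 (a = 6378137 m, b = 6356752.314 m) gives φ = 0.76510004°, h = 335.600 m.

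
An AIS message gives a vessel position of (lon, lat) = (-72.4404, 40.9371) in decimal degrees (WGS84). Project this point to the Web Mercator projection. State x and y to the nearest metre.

x -8064028 m, y 5003068 m

Web Mercator is spherical with R = a = 6378137 m.
x = R·λ = 6378137 × -1.264323491 = -8064028.441 m.
y = R·ln tan(π/4 + φ/2) = 6378137 × 0.784409045 = 5003068.350 m.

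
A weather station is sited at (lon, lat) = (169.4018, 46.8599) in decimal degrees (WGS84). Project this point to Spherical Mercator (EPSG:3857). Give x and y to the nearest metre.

Web Mercator is spherical with R = a = 6378137 m.
x = R·λ = 6378137 × 2.956619169 = 18857722.115 m.
y = R·ln tan(π/4 + φ/2) = 6378137 × 0.928050949 = 5919236.093 m.

x 18857722 m, y 5919236 m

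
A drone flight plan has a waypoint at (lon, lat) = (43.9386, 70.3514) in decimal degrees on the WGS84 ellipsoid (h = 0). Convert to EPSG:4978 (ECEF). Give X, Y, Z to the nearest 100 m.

WGS84: a = 6378137 m, e² = 0.006694380; N(φ) = a/√(1−e²sin²φ) = 6397156.782 m.
X = (N+h)·cosφ·cosλ = 1548934.369 m; Y = (N+h)·cosφ·sinλ = 1492584.024 m; Z = (N(1−e²)+h)·sinφ = 5984335.399 m.

X 1548900 m, Y 1492600 m, Z 5984300 m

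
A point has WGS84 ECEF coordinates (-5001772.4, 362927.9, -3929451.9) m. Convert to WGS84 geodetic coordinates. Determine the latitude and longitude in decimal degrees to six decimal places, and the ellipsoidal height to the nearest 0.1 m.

λ = atan2(Y, X) = 175.84989945°; p = √(X²+Y²) = 5014922.1 m.
Bowring's method on WGS84 (a = 6378137 m, b = 6356752.314 m) gives φ = -38.26749976°, h = 1054.215 m.

lat -38.267500°, lon 175.849899°, h 1054.2 m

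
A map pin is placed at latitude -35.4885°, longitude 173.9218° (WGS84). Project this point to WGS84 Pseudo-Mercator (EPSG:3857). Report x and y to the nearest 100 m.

x 19360900 m, y -4230500 m

Web Mercator is spherical with R = a = 6378137 m.
x = R·λ = 6378137 × 3.035508051 = 19360886.214 m.
y = R·ln tan(π/4 + φ/2) = 6378137 × -0.663276142 = -4230466.103 m.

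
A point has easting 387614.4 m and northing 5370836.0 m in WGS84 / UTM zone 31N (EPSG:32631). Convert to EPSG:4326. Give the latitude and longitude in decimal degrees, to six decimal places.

lat 48.480600°, lon 1.479200°

Zone 31N: λ₀ = 3°, k₀ = 0.9996, false easting 500000 m.
Meridian distance M = (N − FN)/k₀ = 5372985.2 m.
Inverse transverse Mercator on WGS84 gives φ = 48.48059967°, λ = 1.47919985°.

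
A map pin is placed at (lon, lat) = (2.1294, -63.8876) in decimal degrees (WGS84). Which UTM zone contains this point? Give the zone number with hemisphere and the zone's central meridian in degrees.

UTM zone = ⌊(λ + 180)/6⌋ + 1; 2.1294° ∈ [0°, 6°) → zone 31.
Hemisphere: S (φ < 0).
Central meridian λ₀ = 6×31 − 183 = 3°.

Zone 31S, central meridian 3°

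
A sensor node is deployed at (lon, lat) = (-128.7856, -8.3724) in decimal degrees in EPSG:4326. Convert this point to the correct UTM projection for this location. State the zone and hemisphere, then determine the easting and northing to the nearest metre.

Longitude -128.7856° lies in the 6° band [-132°, -126°), giving zone 9; latitude is south of the equator, so 9S.
Zone 9 central meridian λ₀ = 6×9 − 183 = -129°; Δλ = +0.2144°.
Transverse Mercator on WGS84 with k₀ = 0.9996 gives E = 523604.823 m, N = 9074525.946 m.

Zone 9S: E 523605 m, N 9074526 m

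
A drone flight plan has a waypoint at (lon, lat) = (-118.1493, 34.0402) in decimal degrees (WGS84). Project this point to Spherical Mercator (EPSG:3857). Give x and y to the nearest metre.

x -13152320 m, y 4034201 m

Web Mercator is spherical with R = a = 6378137 m.
x = R·λ = 6378137 × -2.062094294 = -13152319.914 m.
y = R·ln tan(π/4 + φ/2) = 6378137 × 0.632504630 = 4034201.182 m.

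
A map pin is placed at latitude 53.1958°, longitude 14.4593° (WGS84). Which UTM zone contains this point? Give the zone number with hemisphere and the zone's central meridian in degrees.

UTM zone = ⌊(λ + 180)/6⌋ + 1; 14.4593° ∈ [12°, 18°) → zone 33.
Hemisphere: N (φ ≥ 0).
Central meridian λ₀ = 6×33 − 183 = 15°.

Zone 33N, central meridian 15°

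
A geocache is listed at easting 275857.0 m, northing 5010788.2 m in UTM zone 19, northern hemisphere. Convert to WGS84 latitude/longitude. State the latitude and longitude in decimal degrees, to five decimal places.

lat 45.21490°, lon -71.85460°

Zone 19N: λ₀ = -69°, k₀ = 0.9996, false easting 500000 m.
Meridian distance M = (N − FN)/k₀ = 5012793.3 m.
Inverse transverse Mercator on WGS84 gives φ = 45.21490022°, λ = -71.85460061°.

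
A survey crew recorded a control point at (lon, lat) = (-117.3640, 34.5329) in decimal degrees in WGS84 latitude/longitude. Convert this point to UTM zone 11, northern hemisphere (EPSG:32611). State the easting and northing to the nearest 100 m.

E 466600 m, N 3821300 m

Zone 11 central meridian λ₀ = 6×11 − 183 = -117°; Δλ = -0.3640°.
Transverse Mercator on WGS84 with k₀ = 0.9996 gives E = 466596.671 m, N = 3821305.593 m.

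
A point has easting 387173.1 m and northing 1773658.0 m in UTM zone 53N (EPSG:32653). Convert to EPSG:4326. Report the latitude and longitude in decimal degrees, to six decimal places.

lat 16.040100°, lon 133.945300°

Zone 53N: λ₀ = 135°, k₀ = 0.9996, false easting 500000 m.
Meridian distance M = (N − FN)/k₀ = 1774367.7 m.
Inverse transverse Mercator on WGS84 gives φ = 16.04010016°, λ = 133.94530012°.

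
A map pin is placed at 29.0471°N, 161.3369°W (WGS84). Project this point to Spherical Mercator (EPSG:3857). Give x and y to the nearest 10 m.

x -17959940 m, y 3381640 m

Web Mercator is spherical with R = a = 6378137 m.
x = R·λ = 6378137 × -2.815860110 = -17959941.554 m.
y = R·ln tan(π/4 + φ/2) = 6378137 × 0.530192778 = 3381642.176 m.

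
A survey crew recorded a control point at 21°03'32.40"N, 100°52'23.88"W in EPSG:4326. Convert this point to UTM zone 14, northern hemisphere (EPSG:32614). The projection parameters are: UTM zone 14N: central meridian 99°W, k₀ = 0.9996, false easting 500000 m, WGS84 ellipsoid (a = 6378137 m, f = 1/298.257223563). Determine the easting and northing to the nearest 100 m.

E 305400 m, N 2329800 m

Zone 14 central meridian λ₀ = 6×14 − 183 = -99°; Δλ = -1.8733°.
Transverse Mercator on WGS84 with k₀ = 0.9996 gives E = 305360.866 m, N = 2329820.981 m.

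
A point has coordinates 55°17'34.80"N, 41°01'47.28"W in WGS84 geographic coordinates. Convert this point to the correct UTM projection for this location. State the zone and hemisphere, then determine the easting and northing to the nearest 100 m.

Zone 24N: E 371100 m, N 6129300 m

Longitude -41.0298° lies in the 6° band [-42°, -36°), giving zone 24; latitude is north of the equator, so 24N.
Zone 24 central meridian λ₀ = 6×24 − 183 = -39°; Δλ = -2.0298°.
Transverse Mercator on WGS84 with k₀ = 0.9996 gives E = 371114.038 m, N = 6129274.079 m.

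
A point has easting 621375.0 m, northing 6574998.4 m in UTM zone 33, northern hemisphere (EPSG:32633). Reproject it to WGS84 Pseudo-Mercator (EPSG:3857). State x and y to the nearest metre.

x 1907036 m, y 8244728 m

Unproject from UTM 33N (λ₀ = 15°) → φ = 59.29640045°, λ = 17.13119963°.
Web Mercator (R = 6378137 m): x = 1907036.420 m, y = 8244728.059 m.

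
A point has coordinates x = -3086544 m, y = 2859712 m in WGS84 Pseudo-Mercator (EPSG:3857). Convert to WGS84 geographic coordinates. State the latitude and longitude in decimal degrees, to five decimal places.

lat 24.86940°, lon -27.72690°

R = 6378137 m. λ = x/R = -27.72689650°.
φ = 2·arctan(exp(y/R)) − 90° = 2·arctan(1.56574) − 90° = 24.86940112°.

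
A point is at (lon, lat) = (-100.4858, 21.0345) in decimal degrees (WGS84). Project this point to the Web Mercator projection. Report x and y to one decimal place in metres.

Web Mercator is spherical with R = a = 6378137 m.
x = R·λ = 6378137 × -1.753808062 = -11186028.088 m.
y = R·ln tan(π/4 + φ/2) = 6378137 × 0.375657158 = 2395992.820 m.

x -11186028.1 m, y 2395992.8 m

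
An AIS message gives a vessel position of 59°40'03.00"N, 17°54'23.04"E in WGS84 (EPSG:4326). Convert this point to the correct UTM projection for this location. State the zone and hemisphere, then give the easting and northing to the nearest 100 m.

Zone 33N: E 663700 m, N 6618000 m

Longitude 17.9064° lies in the 6° band [12°, 18°), giving zone 33; latitude is north of the equator, so 33N.
Zone 33 central meridian λ₀ = 6×33 − 183 = 15°; Δλ = +2.9064°.
Transverse Mercator on WGS84 with k₀ = 0.9996 gives E = 663701.810 m, N = 6617967.147 m.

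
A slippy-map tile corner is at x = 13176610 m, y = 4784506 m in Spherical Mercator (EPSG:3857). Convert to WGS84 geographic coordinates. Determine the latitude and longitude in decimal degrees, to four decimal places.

R = 6378137 m. λ = x/R = 118.36750156°.
φ = 2·arctan(exp(y/R)) − 90° = 2·arctan(2.11730) − 90° = 39.43729978°.

lat 39.4373°, lon 118.3675°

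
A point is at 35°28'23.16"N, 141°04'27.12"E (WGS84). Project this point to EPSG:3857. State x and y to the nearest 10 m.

Web Mercator is spherical with R = a = 6378137 m.
x = R·λ = 6378137 × 2.462209280 = 15704308.108 m.
y = R·ln tan(π/4 + φ/2) = 6378137 × 0.662946070 = 4228360.860 m.

x 15704310 m, y 4228360 m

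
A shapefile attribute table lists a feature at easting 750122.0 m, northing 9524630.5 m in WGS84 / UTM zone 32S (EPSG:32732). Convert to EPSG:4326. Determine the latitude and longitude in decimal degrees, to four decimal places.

Zone 32S: λ₀ = 9°, k₀ = 0.9996, false easting 500000 m, false northing 10000000 m.
Meridian distance M = (N − FN)/k₀ = -475559.7 m.
Inverse transverse Mercator on WGS84 gives φ = -4.29740019°, λ = 11.25349972°.

lat -4.2974°, lon 11.2535°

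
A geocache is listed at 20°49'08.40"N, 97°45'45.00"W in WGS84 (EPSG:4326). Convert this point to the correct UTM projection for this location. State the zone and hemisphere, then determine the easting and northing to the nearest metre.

Zone 14N: E 628774 m, N 2302610 m

Longitude -97.7625° lies in the 6° band [-102°, -96°), giving zone 14; latitude is north of the equator, so 14N.
Zone 14 central meridian λ₀ = 6×14 − 183 = -99°; Δλ = +1.2375°.
Transverse Mercator on WGS84 with k₀ = 0.9996 gives E = 628773.850 m, N = 2302610.401 m.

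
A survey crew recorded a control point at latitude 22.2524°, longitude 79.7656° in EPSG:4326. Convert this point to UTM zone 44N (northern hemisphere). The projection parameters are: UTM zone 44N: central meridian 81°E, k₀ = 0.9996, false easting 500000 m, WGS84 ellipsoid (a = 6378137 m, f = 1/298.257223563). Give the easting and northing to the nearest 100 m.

Zone 44 central meridian λ₀ = 6×44 − 183 = 81°; Δλ = -1.2344°.
Transverse Mercator on WGS84 with k₀ = 0.9996 gives E = 372803.826 m, N = 2461283.455 m.

E 372800 m, N 2461300 m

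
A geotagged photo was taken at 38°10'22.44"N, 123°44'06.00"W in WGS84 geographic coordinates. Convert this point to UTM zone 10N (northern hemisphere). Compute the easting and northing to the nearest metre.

Zone 10 central meridian λ₀ = 6×10 − 183 = -123°; Δλ = -0.7350°.
Transverse Mercator on WGS84 with k₀ = 0.9996 gives E = 435620.346 m, N = 4225254.135 m.

E 435620 m, N 4225254 m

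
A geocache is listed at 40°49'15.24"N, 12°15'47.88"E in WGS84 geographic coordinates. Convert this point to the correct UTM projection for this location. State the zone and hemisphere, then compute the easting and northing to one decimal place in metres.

Zone 33N: E 269204.5 m, N 4522480.2 m

Longitude 12.2633° lies in the 6° band [12°, 18°), giving zone 33; latitude is north of the equator, so 33N.
Zone 33 central meridian λ₀ = 6×33 − 183 = 15°; Δλ = -2.7367°.
Transverse Mercator on WGS84 with k₀ = 0.9996 gives E = 269204.526 m, N = 4522480.169 m.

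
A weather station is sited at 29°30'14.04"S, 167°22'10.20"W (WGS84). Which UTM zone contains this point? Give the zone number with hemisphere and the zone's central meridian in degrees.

Zone 3S, central meridian -165°

UTM zone = ⌊(λ + 180)/6⌋ + 1; -167.3695° ∈ [-168°, -162°) → zone 3.
Hemisphere: S (φ < 0).
Central meridian λ₀ = 6×3 − 183 = -165°.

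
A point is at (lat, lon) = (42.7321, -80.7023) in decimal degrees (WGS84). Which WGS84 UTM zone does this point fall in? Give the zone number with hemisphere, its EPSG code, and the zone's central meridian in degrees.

Zone 17N (EPSG:32617), central meridian -81°

UTM zone = ⌊(λ + 180)/6⌋ + 1; -80.7023° ∈ [-84°, -78°) → zone 17.
Hemisphere: N (φ ≥ 0).
Central meridian λ₀ = 6×17 − 183 = -81°.
EPSG code: 32617.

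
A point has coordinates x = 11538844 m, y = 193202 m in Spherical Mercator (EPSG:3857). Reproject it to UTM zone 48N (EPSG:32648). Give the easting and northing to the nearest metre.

Web Mercator inverse (R = 6378137 m) → φ = 1.73529774°, λ = 103.65519926°.
UTM 48N forward: E = 350411.713 m, N = 191856.296 m.

E 350412 m, N 191856 m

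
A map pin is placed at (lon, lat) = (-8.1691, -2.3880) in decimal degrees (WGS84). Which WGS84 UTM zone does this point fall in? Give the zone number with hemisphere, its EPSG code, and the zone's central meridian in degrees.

UTM zone = ⌊(λ + 180)/6⌋ + 1; -8.1691° ∈ [-12°, -6°) → zone 29.
Hemisphere: S (φ < 0).
Central meridian λ₀ = 6×29 − 183 = -9°.
EPSG code: 32729.

Zone 29S (EPSG:32729), central meridian -9°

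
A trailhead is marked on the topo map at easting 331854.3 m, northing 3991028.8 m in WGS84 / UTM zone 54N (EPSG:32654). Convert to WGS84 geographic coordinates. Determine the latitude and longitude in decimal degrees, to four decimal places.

Zone 54N: λ₀ = 141°, k₀ = 0.9996, false easting 500000 m.
Meridian distance M = (N − FN)/k₀ = 3992625.9 m.
Inverse transverse Mercator on WGS84 gives φ = 36.04929994°, λ = 139.13329980°.

lat 36.0493°, lon 139.1333°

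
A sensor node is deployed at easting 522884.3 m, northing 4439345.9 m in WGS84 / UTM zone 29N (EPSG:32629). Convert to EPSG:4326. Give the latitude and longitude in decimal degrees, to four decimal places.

lat 40.1041°, lon -8.7315°

Zone 29N: λ₀ = -9°, k₀ = 0.9996, false easting 500000 m.
Meridian distance M = (N − FN)/k₀ = 4441122.3 m.
Inverse transverse Mercator on WGS84 gives φ = 40.10409959°, λ = -8.73149944°.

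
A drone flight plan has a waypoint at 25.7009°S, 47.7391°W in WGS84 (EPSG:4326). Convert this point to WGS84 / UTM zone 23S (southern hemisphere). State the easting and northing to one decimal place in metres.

Zone 23 central meridian λ₀ = 6×23 − 183 = -45°; Δλ = -2.7391°.
Transverse Mercator on WGS84 with k₀ = 0.9996 gives E = 225121.052 m, N = 7154588.031 m.

E 225121.1 m, N 7154588.0 m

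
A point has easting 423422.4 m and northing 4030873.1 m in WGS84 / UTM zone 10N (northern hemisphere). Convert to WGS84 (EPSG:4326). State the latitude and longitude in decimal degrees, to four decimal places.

lat 36.4200°, lon -123.8542°

Zone 10N: λ₀ = -123°, k₀ = 0.9996, false easting 500000 m.
Meridian distance M = (N − FN)/k₀ = 4032486.1 m.
Inverse transverse Mercator on WGS84 gives φ = 36.41999957°, λ = -123.85420033°.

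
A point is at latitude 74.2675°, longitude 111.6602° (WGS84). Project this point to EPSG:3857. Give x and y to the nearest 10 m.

x 12429960 m, y 12624470 m

Web Mercator is spherical with R = a = 6378137 m.
x = R·λ = 6378137 × 1.948838133 = 12429956.606 m.
y = R·ln tan(π/4 + φ/2) = 6378137 × 1.979334701 = 12624467.890 m.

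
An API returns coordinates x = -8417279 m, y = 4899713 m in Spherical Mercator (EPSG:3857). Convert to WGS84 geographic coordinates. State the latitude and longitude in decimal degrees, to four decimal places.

R = 6378137 m. λ = x/R = -75.61370376°.
φ = 2·arctan(exp(y/R)) − 90° = 2·arctan(2.15589) − 90° = 40.23199737°.

lat 40.2320°, lon -75.6137°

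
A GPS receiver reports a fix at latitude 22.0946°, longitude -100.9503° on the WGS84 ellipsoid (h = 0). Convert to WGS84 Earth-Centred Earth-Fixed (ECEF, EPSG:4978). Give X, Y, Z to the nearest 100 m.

X -1123100 m, Y -5804900 m, Z 2384100 m

WGS84: a = 6378137 m, e² = 0.006694380; N(φ) = a/√(1−e²sin²φ) = 6381159.559 m.
X = (N+h)·cosφ·cosλ = -1123133.436 m; Y = (N+h)·cosφ·sinλ = -5804899.434 m; Z = (N(1−e²)+h)·sinφ = 2384122.036 m.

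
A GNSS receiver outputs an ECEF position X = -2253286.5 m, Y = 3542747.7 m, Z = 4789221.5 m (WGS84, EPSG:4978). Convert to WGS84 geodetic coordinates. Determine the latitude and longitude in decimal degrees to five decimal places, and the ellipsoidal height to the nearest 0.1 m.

lat 48.95020°, lon 122.45750°, h 3047.1 m

λ = atan2(Y, X) = 122.45749989°; p = √(X²+Y²) = 4198614.2 m.
Bowring's method on WGS84 (a = 6378137 m, b = 6356752.314 m) gives φ = 48.95019997°, h = 3047.144 m.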